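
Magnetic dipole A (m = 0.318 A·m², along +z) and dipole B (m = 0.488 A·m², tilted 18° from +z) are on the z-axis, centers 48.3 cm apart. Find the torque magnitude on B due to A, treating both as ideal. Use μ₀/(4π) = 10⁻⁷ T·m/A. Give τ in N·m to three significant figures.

τ ≈ 8.51×10⁻⁸ N·m

Dipole B is on the axis of dipole A, so B₁ there is axial: B₁ = (μ₀/4π)·2m₁/r³ along +z.
B₁ = 2(10⁻⁷)(0.318)/(0.483)³ = 5.644×10⁻⁷ T.
τ = m₂ B₁ sinθ.
τ = (0.488)(5.644×10⁻⁷)·sin18° = 8.512×10⁻⁸ N·m.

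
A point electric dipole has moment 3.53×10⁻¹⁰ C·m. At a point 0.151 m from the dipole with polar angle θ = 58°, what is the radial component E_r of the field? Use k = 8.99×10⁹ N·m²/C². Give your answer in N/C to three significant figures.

For a dipole, E_r = (2kp cosθ)/r³.
kp/r³ = (8.99×10⁹)(3.53×10⁻¹⁰)/(0.151)³ = 921.7 N/C.
E_r = 2·921.7·cos58° = 976.9 N/C.

E_r ≈ 977 N/C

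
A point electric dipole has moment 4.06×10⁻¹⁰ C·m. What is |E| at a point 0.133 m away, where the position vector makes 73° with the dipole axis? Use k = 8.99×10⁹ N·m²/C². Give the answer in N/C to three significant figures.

At angle θ the dipole field magnitude is E = (kp/r³)·√(1 + 3cos²θ).
kp/r³ = (8.99×10⁹)(4.06×10⁻¹⁰) / (0.133)³ = 1551 N/C.
√(1 + 3cos²73°) = √(1 + 3·0.0855) = √1.2564 ≈ 1.1209.
E ≈ 1551 × 1.121 = 1739 N/C.

E ≈ 1740 N/C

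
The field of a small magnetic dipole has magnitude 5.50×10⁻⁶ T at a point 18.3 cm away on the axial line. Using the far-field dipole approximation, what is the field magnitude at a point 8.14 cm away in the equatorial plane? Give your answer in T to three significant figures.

Dipole fields scale as 1/r³ in the far field.
The axial field is twice the equatorial field at the same r, so the geometry factor is 1/2.
B₂ = B₁ · (1/2) · (r₁/r₂)³ = 5.50×10⁻⁶ · 0.5 · (18.3/8.14)³.
(r₁/r₂)³ = (2.248)³ = 11.36.
B₂ ≈ 3.125×10⁻⁵ T.

B ≈ 3.12×10⁻⁵ T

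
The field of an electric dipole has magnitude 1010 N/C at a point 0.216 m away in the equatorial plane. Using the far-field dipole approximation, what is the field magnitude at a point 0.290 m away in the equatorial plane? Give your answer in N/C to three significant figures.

Dipole fields scale as 1/r³ in the far field; the geometry is the same at both points.
E₂ = E₁ · (r₁/r₂)³ = 1010 · (0.216/0.290)³.
(r₁/r₂)³ = (0.7448)³ = 0.4132.
E₂ ≈ 417.3 N/C.

E ≈ 417 N/C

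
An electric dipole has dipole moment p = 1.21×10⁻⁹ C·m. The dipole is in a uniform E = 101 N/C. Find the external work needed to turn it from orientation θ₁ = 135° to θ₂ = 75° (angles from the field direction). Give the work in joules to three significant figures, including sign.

W_ext = ΔU = U(θ₂) − U(θ₁) = −pE cosθ₂ − (−pE cosθ₁) = pE(cosθ₁ − cosθ₂).
W = (1.21×10⁻⁹)(101)·(cos135° − cos75°) = (1.222×10⁻⁷)·(-0.9659) = -1.180×10⁻⁷ J.

W ≈ -1.18×10⁻⁷ J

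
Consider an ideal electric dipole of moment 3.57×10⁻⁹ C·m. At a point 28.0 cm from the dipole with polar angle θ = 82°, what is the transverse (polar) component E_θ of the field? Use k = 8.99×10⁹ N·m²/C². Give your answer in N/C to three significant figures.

E_θ ≈ 1450 N/C

For a dipole, E_θ = (kp sinθ)/r³.
kp/r³ = (8.99×10⁹)(3.57×10⁻⁹)/(0.280)³ = 1462 N/C.
E_θ = 1462·sin82° = 1448 N/C.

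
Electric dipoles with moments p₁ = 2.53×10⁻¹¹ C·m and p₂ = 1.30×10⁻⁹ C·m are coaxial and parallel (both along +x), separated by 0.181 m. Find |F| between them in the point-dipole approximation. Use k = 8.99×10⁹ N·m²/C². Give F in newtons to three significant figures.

F ≈ 1.65×10⁻⁶ N

On-axis field of dipole 1 at distance r: E = 2kp₁/r³. Force on dipole 2 is F = p₂·dE/dr (gradient along axis).
dE/dr = −6kp₁/r⁴, so |F| = 6kp₁p₂/r⁴ (attractive for aligned moments).
F = 6(8.99×10⁹)(2.53×10⁻¹¹)(1.30×10⁻⁹)/(0.181)⁴ = 1.653×10⁻⁶ N.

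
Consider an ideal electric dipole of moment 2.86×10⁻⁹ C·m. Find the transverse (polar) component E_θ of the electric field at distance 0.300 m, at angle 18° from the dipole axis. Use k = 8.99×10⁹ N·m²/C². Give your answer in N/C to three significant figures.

E_θ ≈ 294 N/C

For a dipole, E_θ = (kp sinθ)/r³.
kp/r³ = (8.99×10⁹)(2.86×10⁻⁹)/(0.300)³ = 952.3 N/C.
E_θ = 952.3·sin18° = 294.3 N/C.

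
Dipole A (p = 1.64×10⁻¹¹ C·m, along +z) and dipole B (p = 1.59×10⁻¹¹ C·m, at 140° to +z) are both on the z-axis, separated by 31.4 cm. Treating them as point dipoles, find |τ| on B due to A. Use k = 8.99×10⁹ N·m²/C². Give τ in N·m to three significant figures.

The second dipole sits on the axis of the first, so the field there is axial: E₁ = 2kp₁/r³ along +z.
E₁ = 2(8.99×10⁹)(1.64×10⁻¹¹)/(0.314)³ = 9.525 N/C.
Torque on the second dipole: τ = p₂ E₁ sinθ.
τ = (1.59×10⁻¹¹)(9.525)·sin140° = 9.734×10⁻¹¹ N·m.

τ ≈ 9.73×10⁻¹¹ N·m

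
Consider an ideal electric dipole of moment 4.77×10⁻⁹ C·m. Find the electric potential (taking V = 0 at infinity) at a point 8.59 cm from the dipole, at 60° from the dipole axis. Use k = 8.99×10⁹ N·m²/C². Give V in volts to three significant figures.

V ≈ 2910 V

The dipole potential is V = kp cosθ / r².
V = (8.99×10⁹)(4.77×10⁻⁹)·cos60° / (0.0859)² = 2906 V.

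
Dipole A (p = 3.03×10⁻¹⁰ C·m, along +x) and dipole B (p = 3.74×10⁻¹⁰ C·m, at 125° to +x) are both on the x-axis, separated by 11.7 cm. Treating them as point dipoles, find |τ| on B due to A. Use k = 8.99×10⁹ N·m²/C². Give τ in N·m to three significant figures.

The second dipole sits on the axis of the first, so the field there is axial: E₁ = 2kp₁/r³ along +x.
E₁ = 2(8.99×10⁹)(3.03×10⁻¹⁰)/(0.117)³ = 3402 N/C.
Torque on the second dipole: τ = p₂ E₁ sinθ.
τ = (3.74×10⁻¹⁰)(3402)·sin125° = 1.042×10⁻⁶ N·m.

τ ≈ 1.04×10⁻⁶ N·m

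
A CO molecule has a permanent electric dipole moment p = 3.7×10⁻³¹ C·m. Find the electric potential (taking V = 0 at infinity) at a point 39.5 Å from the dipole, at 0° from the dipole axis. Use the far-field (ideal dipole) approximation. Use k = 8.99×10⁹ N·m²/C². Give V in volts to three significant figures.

The dipole potential is V = kp cosθ / r².
V = (8.99×10⁹)(3.70×10⁻³¹)·cos0° / (3.95×10⁻⁹)² = 2.132×10⁻⁴ V.

V ≈ 2.13×10⁻⁴ V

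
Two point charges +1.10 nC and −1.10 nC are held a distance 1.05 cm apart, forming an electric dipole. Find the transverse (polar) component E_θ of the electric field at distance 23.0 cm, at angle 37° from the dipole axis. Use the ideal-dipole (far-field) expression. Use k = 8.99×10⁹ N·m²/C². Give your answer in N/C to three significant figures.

E_θ ≈ 5.14 N/C

Dipole moment p = qd = (1.10×10⁻⁹ C)(0.0105 m) = 1.155×10⁻¹¹ C·m.
For a dipole, E_θ = (kp sinθ)/r³.
kp/r³ = (8.99×10⁹)(1.155×10⁻¹¹)/(0.230)³ = 8.534 N/C.
E_θ = 8.534·sin37° = 5.136 N/C.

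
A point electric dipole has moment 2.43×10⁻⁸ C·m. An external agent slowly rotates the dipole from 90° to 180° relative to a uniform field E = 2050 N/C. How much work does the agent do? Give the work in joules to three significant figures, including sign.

W_ext = ΔU = U(θ₂) − U(θ₁) = −pE cosθ₂ − (−pE cosθ₁) = pE(cosθ₁ − cosθ₂).
W = (2.43×10⁻⁸)(2050)·(cos90° − cos180°) = (4.982×10⁻⁵)·(+1.0000) = 4.982×10⁻⁵ J.

W ≈ 4.98×10⁻⁵ J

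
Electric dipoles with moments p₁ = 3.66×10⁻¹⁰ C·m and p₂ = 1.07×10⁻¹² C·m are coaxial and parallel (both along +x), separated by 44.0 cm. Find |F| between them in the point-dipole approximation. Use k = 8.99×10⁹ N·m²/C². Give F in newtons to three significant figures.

F ≈ 5.64×10⁻¹⁰ N

On-axis field of dipole 1 at distance r: E = 2kp₁/r³. Force on dipole 2 is F = p₂·dE/dr (gradient along axis).
dE/dr = −6kp₁/r⁴, so |F| = 6kp₁p₂/r⁴ (attractive for aligned moments).
F = 6(8.99×10⁹)(3.66×10⁻¹⁰)(1.07×10⁻¹²)/(0.440)⁴ = 5.636×10⁻¹⁰ N.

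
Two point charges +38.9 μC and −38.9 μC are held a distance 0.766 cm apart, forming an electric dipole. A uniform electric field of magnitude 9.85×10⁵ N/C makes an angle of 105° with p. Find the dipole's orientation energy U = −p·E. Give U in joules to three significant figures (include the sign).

Dipole moment p = qd = (3.89×10⁻⁵ C)(0.00766 m) = 2.98×10⁻⁷ C·m.
U = −p·E = −pE cosθ.
U = −(2.98×10⁻⁷)(9.85×10⁵)·cos105° = 0.07597 J.

U ≈ 0.0760 J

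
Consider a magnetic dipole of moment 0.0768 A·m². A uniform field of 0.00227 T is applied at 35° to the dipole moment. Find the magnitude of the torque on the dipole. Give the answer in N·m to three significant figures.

τ ≈ 1.00×10⁻⁴ N·m

Torque on a magnetic dipole: τ = mB sinθ.
τ = (0.0768)(0.00227)·sin35° = 1.000×10⁻⁴ N·m.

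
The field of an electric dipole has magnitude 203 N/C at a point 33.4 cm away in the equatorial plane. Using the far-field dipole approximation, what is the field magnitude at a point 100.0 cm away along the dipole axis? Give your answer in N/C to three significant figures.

Dipole fields scale as 1/r³ in the far field.
The axial field is twice the equatorial field at the same r, so the geometry factor is 2/1.
E₂ = E₁ · (2/1) · (r₁/r₂)³ = 203 · 2 · (33.4/100.0)³.
(r₁/r₂)³ = (0.334)³ = 0.03726.
E₂ ≈ 15.13 N/C.

E ≈ 15.1 N/C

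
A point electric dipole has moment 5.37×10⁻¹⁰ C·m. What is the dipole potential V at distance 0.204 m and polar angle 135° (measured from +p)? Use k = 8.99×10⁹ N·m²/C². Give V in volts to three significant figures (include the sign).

The dipole potential is V = kp cosθ / r².
V = (8.99×10⁹)(5.37×10⁻¹⁰)·cos135° / (0.204)² = -82.03 V.

V ≈ -82.0 V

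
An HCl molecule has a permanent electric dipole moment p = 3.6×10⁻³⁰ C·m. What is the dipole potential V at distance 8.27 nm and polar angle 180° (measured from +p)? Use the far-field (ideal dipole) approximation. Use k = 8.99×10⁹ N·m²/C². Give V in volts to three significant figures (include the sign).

The dipole potential is V = kp cosθ / r².
V = (8.99×10⁹)(3.60×10⁻³⁰)·cos180° / (8.27×10⁻⁹)² = -4.732×10⁻⁴ V.

V ≈ -4.73×10⁻⁴ V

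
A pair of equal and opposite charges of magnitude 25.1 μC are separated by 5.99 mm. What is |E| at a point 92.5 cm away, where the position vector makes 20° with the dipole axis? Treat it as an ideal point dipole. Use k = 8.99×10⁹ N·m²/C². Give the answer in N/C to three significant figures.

E ≈ 3260 N/C

Dipole moment p = qd = (2.51×10⁻⁵ C)(0.00599 m) = 1.503×10⁻⁷ C·m.
At angle θ the dipole field magnitude is E = (kp/r³)·√(1 + 3cos²θ).
kp/r³ = (8.99×10⁹)(1.503×10⁻⁷) / (0.925)³ = 1707 N/C.
√(1 + 3cos²20°) = √(1 + 3·0.8830) = √3.6491 ≈ 1.9103.
E ≈ 1707 × 1.910 = 3261 N/C.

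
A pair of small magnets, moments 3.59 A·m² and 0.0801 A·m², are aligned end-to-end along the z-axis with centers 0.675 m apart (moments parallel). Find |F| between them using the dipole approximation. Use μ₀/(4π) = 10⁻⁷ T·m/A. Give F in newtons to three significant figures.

On-axis B of dipole 1: B = (μ₀/4π)·2m₁/r³. Force on dipole 2: F = m₂·dB/dr.
dB/dr = −(μ₀/4π)·6m₁/r⁴, so |F| = (μ₀/4π)·6m₁m₂/r⁴.
F = 6(10⁻⁷)(3.59)(0.0801)/(0.675)⁴ = 8.311×10⁻⁷ N.

F ≈ 8.31×10⁻⁷ N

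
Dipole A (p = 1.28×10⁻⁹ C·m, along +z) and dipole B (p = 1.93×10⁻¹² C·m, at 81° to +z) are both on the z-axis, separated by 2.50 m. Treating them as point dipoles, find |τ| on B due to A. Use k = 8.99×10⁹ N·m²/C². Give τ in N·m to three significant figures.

The second dipole sits on the axis of the first, so the field there is axial: E₁ = 2kp₁/r³ along +z.
E₁ = 2(8.99×10⁹)(1.28×10⁻⁹)/(2.50)³ = 1.473 N/C.
Torque on the second dipole: τ = p₂ E₁ sinθ.
τ = (1.93×10⁻¹²)(1.473)·sin81° = 2.808×10⁻¹² N·m.

τ ≈ 2.81×10⁻¹² N·m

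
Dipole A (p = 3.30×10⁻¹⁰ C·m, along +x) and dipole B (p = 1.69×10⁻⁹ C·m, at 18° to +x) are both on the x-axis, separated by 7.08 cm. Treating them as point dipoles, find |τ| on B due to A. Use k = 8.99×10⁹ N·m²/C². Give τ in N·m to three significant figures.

τ ≈ 8.73×10⁻⁶ N·m

The second dipole sits on the axis of the first, so the field there is axial: E₁ = 2kp₁/r³ along +x.
E₁ = 2(8.99×10⁹)(3.30×10⁻¹⁰)/(0.0708)³ = 1.672×10⁴ N/C.
Torque on the second dipole: τ = p₂ E₁ sinθ.
τ = (1.69×10⁻⁹)(1.672×10⁴)·sin18° = 8.731×10⁻⁶ N·m.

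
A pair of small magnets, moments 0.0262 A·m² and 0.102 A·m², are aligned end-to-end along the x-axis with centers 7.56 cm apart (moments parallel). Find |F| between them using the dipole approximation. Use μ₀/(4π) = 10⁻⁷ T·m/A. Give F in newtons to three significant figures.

On-axis B of dipole 1: B = (μ₀/4π)·2m₁/r³. Force on dipole 2: F = m₂·dB/dr.
dB/dr = −(μ₀/4π)·6m₁/r⁴, so |F| = (μ₀/4π)·6m₁m₂/r⁴.
F = 6(10⁻⁷)(0.0262)(0.102)/(0.0756)⁴ = 4.909×10⁻⁵ N.

F ≈ 4.91×10⁻⁵ N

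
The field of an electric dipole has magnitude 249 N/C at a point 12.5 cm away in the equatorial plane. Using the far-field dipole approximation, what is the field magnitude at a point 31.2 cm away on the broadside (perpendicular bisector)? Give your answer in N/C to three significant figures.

E ≈ 16.0 N/C

Dipole fields scale as 1/r³ in the far field; the geometry is the same at both points.
E₂ = E₁ · (r₁/r₂)³ = 249 · (12.5/31.2)³.
(r₁/r₂)³ = (0.4006)³ = 0.06431.
E₂ ≈ 16.01 N/C.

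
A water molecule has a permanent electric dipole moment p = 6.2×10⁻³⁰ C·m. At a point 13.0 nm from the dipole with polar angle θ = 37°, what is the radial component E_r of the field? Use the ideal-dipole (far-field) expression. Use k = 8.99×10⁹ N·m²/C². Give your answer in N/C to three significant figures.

For a dipole, E_r = (2kp cosθ)/r³.
kp/r³ = (8.99×10⁹)(6.20×10⁻³⁰)/(1.30×10⁻⁸)³ = 2.537×10⁴ N/C.
E_r = 2·2.537×10⁴·cos37° = 4.052×10⁴ N/C.

E_r ≈ 4.05×10⁴ N/C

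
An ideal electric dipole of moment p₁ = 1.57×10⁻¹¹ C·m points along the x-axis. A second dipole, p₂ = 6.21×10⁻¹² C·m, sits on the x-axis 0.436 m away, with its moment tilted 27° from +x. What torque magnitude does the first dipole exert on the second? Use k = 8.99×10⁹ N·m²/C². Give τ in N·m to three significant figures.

The second dipole sits on the axis of the first, so the field there is axial: E₁ = 2kp₁/r³ along +x.
E₁ = 2(8.99×10⁹)(1.57×10⁻¹¹)/(0.436)³ = 3.406 N/C.
Torque on the second dipole: τ = p₂ E₁ sinθ.
τ = (6.21×10⁻¹²)(3.406)·sin27° = 9.602×10⁻¹² N·m.

τ ≈ 9.60×10⁻¹² N·m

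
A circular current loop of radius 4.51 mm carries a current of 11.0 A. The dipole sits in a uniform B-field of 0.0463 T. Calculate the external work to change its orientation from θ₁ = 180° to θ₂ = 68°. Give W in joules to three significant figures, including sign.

Magnetic moment m = IA = Iπa² = (11.0)·π·(0.00451)² = 7.029×10⁻⁴ A·m².
W_ext = ΔU = −mB cosθ₂ + mB cosθ₁ = mB(cosθ₁ − cosθ₂).
W = (7.029×10⁻⁴)(0.0463)·(cos180° − cos68°) = (3.254×10⁻⁵)·(-1.3746) = -4.474×10⁻⁵ J.

W ≈ -4.47×10⁻⁵ J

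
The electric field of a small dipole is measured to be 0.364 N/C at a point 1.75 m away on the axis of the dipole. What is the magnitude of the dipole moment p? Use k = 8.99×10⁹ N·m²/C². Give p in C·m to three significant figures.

p ≈ 1.08×10⁻¹⁰ C·m

On axis E = 2kp/r³, so p = Er³/(2k).
p = (0.364)·(1.75)³ / (2·8.99×10⁹) = 1.085×10⁻¹⁰ C·m.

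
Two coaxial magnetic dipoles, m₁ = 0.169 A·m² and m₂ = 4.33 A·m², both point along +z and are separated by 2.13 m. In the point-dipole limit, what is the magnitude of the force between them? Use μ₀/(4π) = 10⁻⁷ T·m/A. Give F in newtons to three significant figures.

On-axis B of dipole 1: B = (μ₀/4π)·2m₁/r³. Force on dipole 2: F = m₂·dB/dr.
dB/dr = −(μ₀/4π)·6m₁/r⁴, so |F| = (μ₀/4π)·6m₁m₂/r⁴.
F = 6(10⁻⁷)(0.169)(4.33)/(2.13)⁴ = 2.133×10⁻⁸ N.

F ≈ 2.13×10⁻⁸ N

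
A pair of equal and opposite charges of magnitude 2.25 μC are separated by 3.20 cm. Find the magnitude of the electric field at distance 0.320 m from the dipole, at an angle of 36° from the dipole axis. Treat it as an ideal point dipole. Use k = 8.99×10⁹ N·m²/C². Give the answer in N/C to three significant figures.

Dipole moment p = qd = (2.25×10⁻⁶ C)(0.0320 m) = 7.20×10⁻⁸ C·m.
At angle θ the dipole field magnitude is E = (kp/r³)·√(1 + 3cos²θ).
kp/r³ = (8.99×10⁹)(7.20×10⁻⁸) / (0.320)³ = 1.975×10⁴ N/C.
√(1 + 3cos²36°) = √(1 + 3·0.6545) = √2.9635 ≈ 1.7215.
E ≈ 1.975×10⁴ × 1.721 = 3.401×10⁴ N/C.

E ≈ 3.40×10⁴ N/C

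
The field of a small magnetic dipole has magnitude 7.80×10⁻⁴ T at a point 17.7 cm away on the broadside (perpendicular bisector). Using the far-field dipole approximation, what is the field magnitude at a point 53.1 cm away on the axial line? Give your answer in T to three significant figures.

Dipole fields scale as 1/r³ in the far field.
The axial field is twice the equatorial field at the same r, so the geometry factor is 2/1.
B₂ = B₁ · (2/1) · (r₁/r₂)³ = 7.80×10⁻⁴ · 2 · (17.7/53.1)³.
(r₁/r₂)³ = (0.3333)³ = 0.03704.
B₂ ≈ 5.778×10⁻⁵ T.

B ≈ 5.78×10⁻⁵ T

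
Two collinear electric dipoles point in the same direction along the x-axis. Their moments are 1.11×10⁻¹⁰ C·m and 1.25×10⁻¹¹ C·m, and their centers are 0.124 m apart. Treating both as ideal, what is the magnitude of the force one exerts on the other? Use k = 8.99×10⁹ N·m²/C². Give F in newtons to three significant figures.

On-axis field of dipole 1 at distance r: E = 2kp₁/r³. Force on dipole 2 is F = p₂·dE/dr (gradient along axis).
dE/dr = −6kp₁/r⁴, so |F| = 6kp₁p₂/r⁴ (attractive for aligned moments).
F = 6(8.99×10⁹)(1.11×10⁻¹⁰)(1.25×10⁻¹¹)/(0.124)⁴ = 3.166×10⁻⁷ N.

F ≈ 3.17×10⁻⁷ N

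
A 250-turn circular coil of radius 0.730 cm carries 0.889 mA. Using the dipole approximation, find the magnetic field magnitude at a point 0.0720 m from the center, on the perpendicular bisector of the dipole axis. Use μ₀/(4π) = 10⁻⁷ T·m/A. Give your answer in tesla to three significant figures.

m = NIA = NIπa² = 250·(8.89×10⁻⁴)·π·(0.00730)² = 3.721×10⁻⁵ A·m².
In the equatorial plane B = (μ₀/4π)·m/r³ (half the axial value).
B = (10⁻⁷)·(3.721×10⁻⁵) / (0.0720)³ = 9.969×10⁻⁹ T.

B ≈ 9.97×10⁻⁹ T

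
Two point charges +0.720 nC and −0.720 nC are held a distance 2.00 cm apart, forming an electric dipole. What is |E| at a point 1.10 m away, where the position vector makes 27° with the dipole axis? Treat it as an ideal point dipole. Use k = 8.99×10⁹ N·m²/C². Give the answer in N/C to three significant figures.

E ≈ 0.179 N/C

Dipole moment p = qd = (7.20×10⁻¹⁰ C)(0.0200 m) = 1.44×10⁻¹¹ C·m.
At angle θ the dipole field magnitude is E = (kp/r³)·√(1 + 3cos²θ).
kp/r³ = (8.99×10⁹)(1.44×10⁻¹¹) / (1.10)³ = 0.09726 N/C.
√(1 + 3cos²27°) = √(1 + 3·0.7939) = √3.3817 ≈ 1.8389.
E ≈ 0.09726 × 1.839 = 0.1789 N/C.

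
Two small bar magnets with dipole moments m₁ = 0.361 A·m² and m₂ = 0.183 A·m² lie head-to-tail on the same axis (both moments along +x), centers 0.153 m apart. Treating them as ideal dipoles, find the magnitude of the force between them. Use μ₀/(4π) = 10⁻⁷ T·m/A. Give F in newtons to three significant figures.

F ≈ 7.23×10⁻⁵ N

On-axis B of dipole 1: B = (μ₀/4π)·2m₁/r³. Force on dipole 2: F = m₂·dB/dr.
dB/dr = −(μ₀/4π)·6m₁/r⁴, so |F| = (μ₀/4π)·6m₁m₂/r⁴.
F = 6(10⁻⁷)(0.361)(0.183)/(0.153)⁴ = 7.233×10⁻⁵ N.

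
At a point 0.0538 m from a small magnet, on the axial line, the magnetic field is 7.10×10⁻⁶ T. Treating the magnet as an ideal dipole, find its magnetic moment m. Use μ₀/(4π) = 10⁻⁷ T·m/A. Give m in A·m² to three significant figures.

m ≈ 0.00553 A·m²

On axis B = (μ₀/4π)·2m/r³, so m = Br³·4π/(μ₀·2).
m = (7.10×10⁻⁶)·(0.0538)³ / (2·10⁻⁷) = 0.005528 A·m².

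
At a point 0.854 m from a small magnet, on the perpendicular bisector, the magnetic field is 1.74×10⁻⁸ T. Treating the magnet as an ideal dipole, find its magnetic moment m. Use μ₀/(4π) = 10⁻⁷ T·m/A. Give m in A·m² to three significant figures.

m ≈ 0.108 A·m²

In the equatorial plane B = (μ₀/4π)·m/r³, so m = Br³·4π/(μ₀).
m = (1.74×10⁻⁸)·(0.854)³ / (10⁻⁷) = 0.1084 A·m².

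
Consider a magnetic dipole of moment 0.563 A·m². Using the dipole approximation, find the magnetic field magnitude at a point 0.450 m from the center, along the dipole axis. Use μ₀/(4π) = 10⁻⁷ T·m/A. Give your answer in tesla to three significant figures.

On axis B = (μ₀/4π)·2m/r³.
B = 2·(10⁻⁷)·(0.563) / (0.450)³ = 1.236×10⁻⁶ T.

B ≈ 1.24×10⁻⁶ T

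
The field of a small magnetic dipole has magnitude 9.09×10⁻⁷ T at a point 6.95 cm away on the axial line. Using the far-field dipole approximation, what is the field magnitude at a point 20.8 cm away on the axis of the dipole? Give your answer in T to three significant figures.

Dipole fields scale as 1/r³ in the far field; the geometry is the same at both points.
B₂ = B₁ · (r₁/r₂)³ = 9.09×10⁻⁷ · (6.95/20.8)³.
(r₁/r₂)³ = (0.3341)³ = 0.0373.
B₂ ≈ 3.391×10⁻⁸ T.

B ≈ 3.39×10⁻⁸ T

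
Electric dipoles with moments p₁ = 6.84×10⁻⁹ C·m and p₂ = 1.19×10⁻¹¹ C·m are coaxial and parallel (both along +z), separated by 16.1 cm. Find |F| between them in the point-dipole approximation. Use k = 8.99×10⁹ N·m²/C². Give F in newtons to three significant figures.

On-axis field of dipole 1 at distance r: E = 2kp₁/r³. Force on dipole 2 is F = p₂·dE/dr (gradient along axis).
dE/dr = −6kp₁/r⁴, so |F| = 6kp₁p₂/r⁴ (attractive for aligned moments).
F = 6(8.99×10⁹)(6.84×10⁻⁹)(1.19×10⁻¹¹)/(0.161)⁴ = 6.534×10⁻⁶ N.

F ≈ 6.53×10⁻⁶ N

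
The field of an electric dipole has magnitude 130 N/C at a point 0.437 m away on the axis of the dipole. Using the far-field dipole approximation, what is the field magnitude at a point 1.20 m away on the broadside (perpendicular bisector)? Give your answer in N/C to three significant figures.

E ≈ 3.14 N/C

Dipole fields scale as 1/r³ in the far field.
The axial field is twice the equatorial field at the same r, so the geometry factor is 1/2.
E₂ = E₁ · (1/2) · (r₁/r₂)³ = 130 · 0.5 · (0.437/1.20)³.
(r₁/r₂)³ = (0.3642)³ = 0.04829.
E₂ ≈ 3.139 N/C.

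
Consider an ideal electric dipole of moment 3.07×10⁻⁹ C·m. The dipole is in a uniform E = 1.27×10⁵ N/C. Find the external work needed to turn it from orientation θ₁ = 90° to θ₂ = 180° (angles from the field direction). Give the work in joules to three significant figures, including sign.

W ≈ 3.90×10⁻⁴ J

W_ext = ΔU = U(θ₂) − U(θ₁) = −pE cosθ₂ − (−pE cosθ₁) = pE(cosθ₁ − cosθ₂).
W = (3.07×10⁻⁹)(1.27×10⁵)·(cos90° − cos180°) = (3.899×10⁻⁴)·(+1.0000) = 3.899×10⁻⁴ J.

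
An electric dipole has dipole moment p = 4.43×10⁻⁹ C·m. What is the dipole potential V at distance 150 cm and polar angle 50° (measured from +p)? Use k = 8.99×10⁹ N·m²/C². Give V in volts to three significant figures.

The dipole potential is V = kp cosθ / r².
V = (8.99×10⁹)(4.43×10⁻⁹)·cos50° / (1.50)² = 11.38 V.

V ≈ 11.4 V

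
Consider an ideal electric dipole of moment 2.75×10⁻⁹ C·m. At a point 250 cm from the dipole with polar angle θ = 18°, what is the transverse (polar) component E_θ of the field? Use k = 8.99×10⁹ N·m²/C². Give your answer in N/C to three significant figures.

E_θ ≈ 0.489 N/C

For a dipole, E_θ = (kp sinθ)/r³.
kp/r³ = (8.99×10⁹)(2.75×10⁻⁹)/(2.50)³ = 1.582 N/C.
E_θ = 1.582·sin18° = 0.4889 N/C.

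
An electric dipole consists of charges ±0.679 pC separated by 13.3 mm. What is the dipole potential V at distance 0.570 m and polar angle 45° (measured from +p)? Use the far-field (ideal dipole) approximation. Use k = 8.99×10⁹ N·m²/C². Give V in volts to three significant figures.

Dipole moment p = qd = (6.79×10⁻¹³ C)(0.0133 m) = 9.031×10⁻¹⁵ C·m.
The dipole potential is V = kp cosθ / r².
V = (8.99×10⁹)(9.031×10⁻¹⁵)·cos45° / (0.570)² = 1.767×10⁻⁴ V.

V ≈ 1.77×10⁻⁴ V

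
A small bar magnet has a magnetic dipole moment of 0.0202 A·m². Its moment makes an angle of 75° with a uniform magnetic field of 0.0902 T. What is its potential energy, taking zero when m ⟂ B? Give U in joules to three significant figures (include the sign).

U = −m·B = −mB cosθ.
U = −(0.0202)(0.0902)·cos75° = -4.716×10⁻⁴ J.

U ≈ -4.72×10⁻⁴ J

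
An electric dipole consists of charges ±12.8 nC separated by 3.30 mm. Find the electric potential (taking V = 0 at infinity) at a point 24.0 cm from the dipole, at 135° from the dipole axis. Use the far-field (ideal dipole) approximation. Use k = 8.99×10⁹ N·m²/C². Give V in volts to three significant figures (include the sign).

Dipole moment p = qd = (1.28×10⁻⁸ C)(0.00330 m) = 4.224×10⁻¹¹ C·m.
The dipole potential is V = kp cosθ / r².
V = (8.99×10⁹)(4.224×10⁻¹¹)·cos135° / (0.240)² = -4.662 V.

V ≈ -4.66 V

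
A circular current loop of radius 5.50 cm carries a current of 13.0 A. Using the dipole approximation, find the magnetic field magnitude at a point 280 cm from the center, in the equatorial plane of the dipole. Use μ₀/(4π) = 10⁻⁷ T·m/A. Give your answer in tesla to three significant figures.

B ≈ 5.63×10⁻¹⁰ T

Magnetic moment m = IA = Iπa² = (13.0)·π·(0.0550)² = 0.1235 A·m².
In the equatorial plane B = (μ₀/4π)·m/r³ (half the axial value).
B = (10⁻⁷)·(0.1235) / (2.80)³ = 5.626×10⁻¹⁰ T.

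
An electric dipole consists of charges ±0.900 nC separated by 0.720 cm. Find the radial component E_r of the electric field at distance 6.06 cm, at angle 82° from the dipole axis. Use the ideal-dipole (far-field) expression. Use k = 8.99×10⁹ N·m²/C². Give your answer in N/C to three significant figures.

Dipole moment p = qd = (9.00×10⁻¹⁰ C)(0.00720 m) = 6.48×10⁻¹² C·m.
For a dipole, E_r = (2kp cosθ)/r³.
kp/r³ = (8.99×10⁹)(6.48×10⁻¹²)/(0.0606)³ = 261.8 N/C.
E_r = 2·261.8·cos82° = 72.86 N/C.

E_r ≈ 72.9 N/C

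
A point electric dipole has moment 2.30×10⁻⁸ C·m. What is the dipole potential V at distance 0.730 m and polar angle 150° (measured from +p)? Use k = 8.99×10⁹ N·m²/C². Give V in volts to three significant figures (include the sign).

V ≈ -336 V

The dipole potential is V = kp cosθ / r².
V = (8.99×10⁹)(2.30×10⁻⁸)·cos150° / (0.730)² = -336.0 V.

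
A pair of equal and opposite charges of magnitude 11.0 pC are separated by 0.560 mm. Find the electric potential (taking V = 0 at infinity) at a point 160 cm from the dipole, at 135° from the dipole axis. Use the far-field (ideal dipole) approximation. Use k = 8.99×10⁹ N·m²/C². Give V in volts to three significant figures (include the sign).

Dipole moment p = qd = (1.10×10⁻¹¹ C)(5.60×10⁻⁴ m) = 6.16×10⁻¹⁵ C·m.
The dipole potential is V = kp cosθ / r².
V = (8.99×10⁹)(6.16×10⁻¹⁵)·cos135° / (1.60)² = -1.530×10⁻⁵ V.

V ≈ -1.53×10⁻⁵ V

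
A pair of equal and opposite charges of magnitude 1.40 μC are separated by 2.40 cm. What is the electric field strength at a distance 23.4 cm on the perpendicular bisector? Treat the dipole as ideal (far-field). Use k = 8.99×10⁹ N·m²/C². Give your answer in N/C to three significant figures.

E ≈ 2.36×10⁴ N/C

Dipole moment p = qd = (1.40×10⁻⁶ C)(0.0240 m) = 3.36×10⁻⁸ C·m.
On the perpendicular bisector E = kp/r³ (half the axial value at the same distance).
E = (8.99×10⁹)(3.36×10⁻⁸) / (0.234)³ = 2.357×10⁴ N/C.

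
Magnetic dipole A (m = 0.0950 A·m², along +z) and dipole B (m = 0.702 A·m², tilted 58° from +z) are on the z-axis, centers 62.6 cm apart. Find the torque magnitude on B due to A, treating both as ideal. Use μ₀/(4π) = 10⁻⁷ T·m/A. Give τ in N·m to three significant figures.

Dipole B is on the axis of dipole A, so B₁ there is axial: B₁ = (μ₀/4π)·2m₁/r³ along +z.
B₁ = 2(10⁻⁷)(0.0950)/(0.626)³ = 7.745×10⁻⁸ T.
τ = m₂ B₁ sinθ.
τ = (0.702)(7.745×10⁻⁸)·sin58° = 4.611×10⁻⁸ N·m.

τ ≈ 4.61×10⁻⁸ N·m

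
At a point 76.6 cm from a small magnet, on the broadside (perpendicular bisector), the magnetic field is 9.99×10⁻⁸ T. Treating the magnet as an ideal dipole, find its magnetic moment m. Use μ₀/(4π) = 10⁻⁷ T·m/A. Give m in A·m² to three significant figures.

m ≈ 0.449 A·m²

In the equatorial plane B = (μ₀/4π)·m/r³, so m = Br³·4π/(μ₀).
m = (9.99×10⁻⁸)·(0.766)³ / (10⁻⁷) = 0.4490 A·m².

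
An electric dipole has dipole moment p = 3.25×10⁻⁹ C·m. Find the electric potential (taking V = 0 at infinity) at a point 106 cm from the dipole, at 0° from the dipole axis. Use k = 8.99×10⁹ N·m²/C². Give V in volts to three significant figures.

V ≈ 26.0 V

The dipole potential is V = kp cosθ / r².
V = (8.99×10⁹)(3.25×10⁻⁹)·cos0° / (1.06)² = 26.00 V.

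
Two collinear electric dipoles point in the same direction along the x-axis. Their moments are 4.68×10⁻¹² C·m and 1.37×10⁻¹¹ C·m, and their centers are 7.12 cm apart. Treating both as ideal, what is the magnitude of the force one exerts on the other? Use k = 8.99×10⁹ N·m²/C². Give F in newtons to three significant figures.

On-axis field of dipole 1 at distance r: E = 2kp₁/r³. Force on dipole 2 is F = p₂·dE/dr (gradient along axis).
dE/dr = −6kp₁/r⁴, so |F| = 6kp₁p₂/r⁴ (attractive for aligned moments).
F = 6(8.99×10⁹)(4.68×10⁻¹²)(1.37×10⁻¹¹)/(0.0712)⁴ = 1.346×10⁻⁷ N.

F ≈ 1.35×10⁻⁷ N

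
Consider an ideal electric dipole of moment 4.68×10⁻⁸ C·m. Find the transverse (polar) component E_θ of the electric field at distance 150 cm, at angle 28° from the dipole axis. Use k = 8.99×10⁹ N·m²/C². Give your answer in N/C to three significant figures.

For a dipole, E_θ = (kp sinθ)/r³.
kp/r³ = (8.99×10⁹)(4.68×10⁻⁸)/(1.50)³ = 124.7 N/C.
E_θ = 124.7·sin28° = 58.52 N/C.

E_θ ≈ 58.5 N/C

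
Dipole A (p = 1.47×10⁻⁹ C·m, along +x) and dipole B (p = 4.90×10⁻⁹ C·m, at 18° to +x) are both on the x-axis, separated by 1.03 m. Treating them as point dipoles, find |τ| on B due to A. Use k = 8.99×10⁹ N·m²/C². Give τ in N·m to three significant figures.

The second dipole sits on the axis of the first, so the field there is axial: E₁ = 2kp₁/r³ along +x.
E₁ = 2(8.99×10⁹)(1.47×10⁻⁹)/(1.03)³ = 24.19 N/C.
Torque on the second dipole: τ = p₂ E₁ sinθ.
τ = (4.90×10⁻⁹)(24.19)·sin18° = 3.662×10⁻⁸ N·m.

τ ≈ 3.66×10⁻⁸ N·m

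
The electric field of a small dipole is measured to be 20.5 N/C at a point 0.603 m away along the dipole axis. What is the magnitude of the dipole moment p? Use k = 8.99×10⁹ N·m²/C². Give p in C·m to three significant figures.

p ≈ 2.50×10⁻¹⁰ C·m

On axis E = 2kp/r³, so p = Er³/(2k).
p = (20.5)·(0.603)³ / (2·8.99×10⁹) = 2.500×10⁻¹⁰ C·m.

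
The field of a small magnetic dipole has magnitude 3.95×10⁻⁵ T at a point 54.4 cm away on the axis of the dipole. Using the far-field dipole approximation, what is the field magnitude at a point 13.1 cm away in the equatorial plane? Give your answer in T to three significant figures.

Dipole fields scale as 1/r³ in the far field.
The axial field is twice the equatorial field at the same r, so the geometry factor is 1/2.
B₂ = B₁ · (1/2) · (r₁/r₂)³ = 3.95×10⁻⁵ · 0.5 · (54.4/13.1)³.
(r₁/r₂)³ = (4.153)³ = 71.61.
B₂ ≈ 0.001414 T.

B ≈ 0.00141 T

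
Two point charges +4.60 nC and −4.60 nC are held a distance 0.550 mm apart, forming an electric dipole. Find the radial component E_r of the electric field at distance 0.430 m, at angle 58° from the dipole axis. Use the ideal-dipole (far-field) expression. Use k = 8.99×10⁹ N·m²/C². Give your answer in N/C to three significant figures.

Dipole moment p = qd = (4.60×10⁻⁹ C)(5.50×10⁻⁴ m) = 2.53×10⁻¹² C·m.
For a dipole, E_r = (2kp cosθ)/r³.
kp/r³ = (8.99×10⁹)(2.53×10⁻¹²)/(0.430)³ = 0.2861 N/C.
E_r = 2·0.2861·cos58° = 0.3032 N/C.

E_r ≈ 0.303 N/C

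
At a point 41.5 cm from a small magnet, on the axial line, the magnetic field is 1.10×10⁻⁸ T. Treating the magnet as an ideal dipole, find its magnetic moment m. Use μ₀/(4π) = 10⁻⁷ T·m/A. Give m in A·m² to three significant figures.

m ≈ 0.00393 A·m²

On axis B = (μ₀/4π)·2m/r³, so m = Br³·4π/(μ₀·2).
m = (1.10×10⁻⁸)·(0.415)³ / (2·10⁻⁷) = 0.003931 A·m².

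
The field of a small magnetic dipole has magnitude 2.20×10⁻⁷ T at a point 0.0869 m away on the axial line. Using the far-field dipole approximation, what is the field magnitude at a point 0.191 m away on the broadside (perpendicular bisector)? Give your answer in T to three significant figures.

Dipole fields scale as 1/r³ in the far field.
The axial field is twice the equatorial field at the same r, so the geometry factor is 1/2.
B₂ = B₁ · (1/2) · (r₁/r₂)³ = 2.20×10⁻⁷ · 0.5 · (0.0869/0.191)³.
(r₁/r₂)³ = (0.455)³ = 0.09418.
B₂ ≈ 1.036×10⁻⁸ T.

B ≈ 1.04×10⁻⁸ T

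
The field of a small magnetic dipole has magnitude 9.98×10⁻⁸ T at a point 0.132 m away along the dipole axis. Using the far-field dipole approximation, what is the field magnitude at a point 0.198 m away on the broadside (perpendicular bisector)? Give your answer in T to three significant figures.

Dipole fields scale as 1/r³ in the far field.
The axial field is twice the equatorial field at the same r, so the geometry factor is 1/2.
B₂ = B₁ · (1/2) · (r₁/r₂)³ = 9.98×10⁻⁸ · 0.5 · (0.132/0.198)³.
(r₁/r₂)³ = (0.6667)³ = 0.2963.
B₂ ≈ 1.479×10⁻⁸ T.

B ≈ 1.48×10⁻⁸ T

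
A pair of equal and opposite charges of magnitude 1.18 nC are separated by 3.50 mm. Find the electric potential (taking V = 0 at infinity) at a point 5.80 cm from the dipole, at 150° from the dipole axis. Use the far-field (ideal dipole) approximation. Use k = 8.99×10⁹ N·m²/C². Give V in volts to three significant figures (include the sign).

V ≈ -9.56 V

Dipole moment p = qd = (1.18×10⁻⁹ C)(0.00350 m) = 4.13×10⁻¹² C·m.
The dipole potential is V = kp cosθ / r².
V = (8.99×10⁹)(4.13×10⁻¹²)·cos150° / (0.0580)² = -9.558 V.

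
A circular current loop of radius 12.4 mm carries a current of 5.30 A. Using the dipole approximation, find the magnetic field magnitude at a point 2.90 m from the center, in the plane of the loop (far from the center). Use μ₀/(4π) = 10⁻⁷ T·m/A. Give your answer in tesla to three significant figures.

B ≈ 1.05×10⁻¹¹ T

Magnetic moment m = IA = Iπa² = (5.30)·π·(0.0124)² = 0.00256 A·m².
In the equatorial plane B = (μ₀/4π)·m/r³ (half the axial value).
B = (10⁻⁷)·(0.00256) / (2.90)³ = 1.050×10⁻¹¹ T.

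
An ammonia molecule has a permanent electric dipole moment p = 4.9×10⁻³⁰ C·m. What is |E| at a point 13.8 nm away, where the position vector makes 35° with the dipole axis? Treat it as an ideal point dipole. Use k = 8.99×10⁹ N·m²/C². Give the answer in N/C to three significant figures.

E ≈ 2.91×10⁴ N/C

At angle θ the dipole field magnitude is E = (kp/r³)·√(1 + 3cos²θ).
kp/r³ = (8.99×10⁹)(4.90×10⁻³⁰) / (1.38×10⁻⁸)³ = 1.676×10⁴ N/C.
√(1 + 3cos²35°) = √(1 + 3·0.6710) = √3.0130 ≈ 1.7358.
E ≈ 1.676×10⁴ × 1.736 = 2.910×10⁴ N/C.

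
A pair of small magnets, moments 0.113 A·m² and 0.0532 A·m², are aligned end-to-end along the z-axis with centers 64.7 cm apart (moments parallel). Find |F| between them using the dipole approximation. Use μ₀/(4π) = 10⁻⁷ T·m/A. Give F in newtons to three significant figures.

F ≈ 2.06×10⁻⁸ N

On-axis B of dipole 1: B = (μ₀/4π)·2m₁/r³. Force on dipole 2: F = m₂·dB/dr.
dB/dr = −(μ₀/4π)·6m₁/r⁴, so |F| = (μ₀/4π)·6m₁m₂/r⁴.
F = 6(10⁻⁷)(0.113)(0.0532)/(0.647)⁴ = 2.058×10⁻⁸ N.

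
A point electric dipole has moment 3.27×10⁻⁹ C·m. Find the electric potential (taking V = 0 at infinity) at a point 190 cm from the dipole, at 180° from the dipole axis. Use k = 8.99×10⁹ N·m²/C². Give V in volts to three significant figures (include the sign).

The dipole potential is V = kp cosθ / r².
V = (8.99×10⁹)(3.27×10⁻⁹)·cos180° / (1.90)² = -8.143 V.

V ≈ -8.14 V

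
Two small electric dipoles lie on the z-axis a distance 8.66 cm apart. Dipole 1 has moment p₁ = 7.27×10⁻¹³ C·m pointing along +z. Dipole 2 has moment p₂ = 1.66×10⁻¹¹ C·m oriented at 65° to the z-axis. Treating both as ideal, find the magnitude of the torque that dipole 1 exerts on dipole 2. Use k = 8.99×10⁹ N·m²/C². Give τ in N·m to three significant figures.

τ ≈ 3.03×10⁻¹⁰ N·m

The second dipole sits on the axis of the first, so the field there is axial: E₁ = 2kp₁/r³ along +z.
E₁ = 2(8.99×10⁹)(7.27×10⁻¹³)/(0.0866)³ = 20.13 N/C.
Torque on the second dipole: τ = p₂ E₁ sinθ.
τ = (1.66×10⁻¹¹)(20.13)·sin65° = 3.028×10⁻¹⁰ N·m.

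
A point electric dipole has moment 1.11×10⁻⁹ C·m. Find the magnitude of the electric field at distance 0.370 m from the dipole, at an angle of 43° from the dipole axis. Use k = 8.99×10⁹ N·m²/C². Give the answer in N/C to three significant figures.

E ≈ 318 N/C

At angle θ the dipole field magnitude is E = (kp/r³)·√(1 + 3cos²θ).
kp/r³ = (8.99×10⁹)(1.11×10⁻⁹) / (0.370)³ = 197.0 N/C.
√(1 + 3cos²43°) = √(1 + 3·0.5349) = √2.6046 ≈ 1.6139.
E ≈ 197.0 × 1.614 = 317.9 N/C.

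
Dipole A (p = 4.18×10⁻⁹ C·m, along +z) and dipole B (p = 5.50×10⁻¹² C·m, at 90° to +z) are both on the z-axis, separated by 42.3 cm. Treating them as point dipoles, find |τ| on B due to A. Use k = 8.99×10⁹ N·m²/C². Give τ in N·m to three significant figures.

The second dipole sits on the axis of the first, so the field there is axial: E₁ = 2kp₁/r³ along +z.
E₁ = 2(8.99×10⁹)(4.18×10⁻⁹)/(0.423)³ = 993.0 N/C.
Torque on the second dipole: τ = p₂ E₁ sinθ.
τ = (5.50×10⁻¹²)(993.0)·sin90° = 5.461×10⁻⁹ N·m.

τ ≈ 5.46×10⁻⁹ N·m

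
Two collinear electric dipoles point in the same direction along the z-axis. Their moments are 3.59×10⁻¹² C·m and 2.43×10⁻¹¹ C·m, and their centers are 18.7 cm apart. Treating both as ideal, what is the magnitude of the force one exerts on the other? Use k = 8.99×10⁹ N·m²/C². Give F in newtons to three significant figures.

F ≈ 3.85×10⁻⁹ N

On-axis field of dipole 1 at distance r: E = 2kp₁/r³. Force on dipole 2 is F = p₂·dE/dr (gradient along axis).
dE/dr = −6kp₁/r⁴, so |F| = 6kp₁p₂/r⁴ (attractive for aligned moments).
F = 6(8.99×10⁹)(3.59×10⁻¹²)(2.43×10⁻¹¹)/(0.187)⁴ = 3.848×10⁻⁹ N.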